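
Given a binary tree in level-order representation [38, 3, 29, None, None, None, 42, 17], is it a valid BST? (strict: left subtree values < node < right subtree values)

Level-order array: [38, 3, 29, None, None, None, 42, 17]
Validate using subtree bounds (lo, hi): at each node, require lo < value < hi,
then recurse left with hi=value and right with lo=value.
Preorder trace (stopping at first violation):
  at node 38 with bounds (-inf, +inf): OK
  at node 3 with bounds (-inf, 38): OK
  at node 29 with bounds (38, +inf): VIOLATION
Node 29 violates its bound: not (38 < 29 < +inf).
Result: Not a valid BST


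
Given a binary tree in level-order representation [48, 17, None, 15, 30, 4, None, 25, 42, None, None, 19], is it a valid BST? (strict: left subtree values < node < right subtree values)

Level-order array: [48, 17, None, 15, 30, 4, None, 25, 42, None, None, 19]
Validate using subtree bounds (lo, hi): at each node, require lo < value < hi,
then recurse left with hi=value and right with lo=value.
Preorder trace (stopping at first violation):
  at node 48 with bounds (-inf, +inf): OK
  at node 17 with bounds (-inf, 48): OK
  at node 15 with bounds (-inf, 17): OK
  at node 4 with bounds (-inf, 15): OK
  at node 30 with bounds (17, 48): OK
  at node 25 with bounds (17, 30): OK
  at node 19 with bounds (17, 25): OK
  at node 42 with bounds (30, 48): OK
No violation found at any node.
Result: Valid BST


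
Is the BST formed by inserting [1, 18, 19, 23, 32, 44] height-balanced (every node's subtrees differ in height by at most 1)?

Tree (level-order array): [1, None, 18, None, 19, None, 23, None, 32, None, 44]
Definition: a tree is height-balanced if, at every node, |h(left) - h(right)| <= 1 (empty subtree has height -1).
Bottom-up per-node check:
  node 44: h_left=-1, h_right=-1, diff=0 [OK], height=0
  node 32: h_left=-1, h_right=0, diff=1 [OK], height=1
  node 23: h_left=-1, h_right=1, diff=2 [FAIL (|-1-1|=2 > 1)], height=2
  node 19: h_left=-1, h_right=2, diff=3 [FAIL (|-1-2|=3 > 1)], height=3
  node 18: h_left=-1, h_right=3, diff=4 [FAIL (|-1-3|=4 > 1)], height=4
  node 1: h_left=-1, h_right=4, diff=5 [FAIL (|-1-4|=5 > 1)], height=5
Node 23 violates the condition: |-1 - 1| = 2 > 1.
Result: Not balanced


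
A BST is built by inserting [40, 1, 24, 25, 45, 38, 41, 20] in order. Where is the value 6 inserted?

Starting tree (level order): [40, 1, 45, None, 24, 41, None, 20, 25, None, None, None, None, None, 38]
Insertion path: 40 -> 1 -> 24 -> 20
Result: insert 6 as left child of 20
Final tree (level order): [40, 1, 45, None, 24, 41, None, 20, 25, None, None, 6, None, None, 38]


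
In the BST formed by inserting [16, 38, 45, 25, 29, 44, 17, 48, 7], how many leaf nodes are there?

Tree built from: [16, 38, 45, 25, 29, 44, 17, 48, 7]
Tree (level-order array): [16, 7, 38, None, None, 25, 45, 17, 29, 44, 48]
Rule: A leaf has 0 children.
Per-node child counts:
  node 16: 2 child(ren)
  node 7: 0 child(ren)
  node 38: 2 child(ren)
  node 25: 2 child(ren)
  node 17: 0 child(ren)
  node 29: 0 child(ren)
  node 45: 2 child(ren)
  node 44: 0 child(ren)
  node 48: 0 child(ren)
Matching nodes: [7, 17, 29, 44, 48]
Count of leaf nodes: 5


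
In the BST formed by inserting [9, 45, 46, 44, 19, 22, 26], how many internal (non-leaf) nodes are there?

Tree built from: [9, 45, 46, 44, 19, 22, 26]
Tree (level-order array): [9, None, 45, 44, 46, 19, None, None, None, None, 22, None, 26]
Rule: An internal node has at least one child.
Per-node child counts:
  node 9: 1 child(ren)
  node 45: 2 child(ren)
  node 44: 1 child(ren)
  node 19: 1 child(ren)
  node 22: 1 child(ren)
  node 26: 0 child(ren)
  node 46: 0 child(ren)
Matching nodes: [9, 45, 44, 19, 22]
Count of internal (non-leaf) nodes: 5


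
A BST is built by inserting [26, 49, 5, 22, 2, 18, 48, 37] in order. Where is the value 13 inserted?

Starting tree (level order): [26, 5, 49, 2, 22, 48, None, None, None, 18, None, 37]
Insertion path: 26 -> 5 -> 22 -> 18
Result: insert 13 as left child of 18
Final tree (level order): [26, 5, 49, 2, 22, 48, None, None, None, 18, None, 37, None, 13]


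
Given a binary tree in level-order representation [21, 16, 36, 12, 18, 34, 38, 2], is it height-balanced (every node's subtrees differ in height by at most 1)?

Tree (level-order array): [21, 16, 36, 12, 18, 34, 38, 2]
Definition: a tree is height-balanced if, at every node, |h(left) - h(right)| <= 1 (empty subtree has height -1).
Bottom-up per-node check:
  node 2: h_left=-1, h_right=-1, diff=0 [OK], height=0
  node 12: h_left=0, h_right=-1, diff=1 [OK], height=1
  node 18: h_left=-1, h_right=-1, diff=0 [OK], height=0
  node 16: h_left=1, h_right=0, diff=1 [OK], height=2
  node 34: h_left=-1, h_right=-1, diff=0 [OK], height=0
  node 38: h_left=-1, h_right=-1, diff=0 [OK], height=0
  node 36: h_left=0, h_right=0, diff=0 [OK], height=1
  node 21: h_left=2, h_right=1, diff=1 [OK], height=3
All nodes satisfy the balance condition.
Result: Balanced


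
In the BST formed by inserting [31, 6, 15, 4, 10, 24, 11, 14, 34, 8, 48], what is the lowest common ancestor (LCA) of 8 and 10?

Tree insertion order: [31, 6, 15, 4, 10, 24, 11, 14, 34, 8, 48]
Tree (level-order array): [31, 6, 34, 4, 15, None, 48, None, None, 10, 24, None, None, 8, 11, None, None, None, None, None, 14]
In a BST, the LCA of p=8, q=10 is the first node v on the
root-to-leaf path with p <= v <= q (go left if both < v, right if both > v).
Walk from root:
  at 31: both 8 and 10 < 31, go left
  at 6: both 8 and 10 > 6, go right
  at 15: both 8 and 10 < 15, go left
  at 10: 8 <= 10 <= 10, this is the LCA
LCA = 10


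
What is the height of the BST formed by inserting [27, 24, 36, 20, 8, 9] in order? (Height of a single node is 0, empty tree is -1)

Insertion order: [27, 24, 36, 20, 8, 9]
Tree (level-order array): [27, 24, 36, 20, None, None, None, 8, None, None, 9]
Compute height bottom-up (empty subtree = -1):
  height(9) = 1 + max(-1, -1) = 0
  height(8) = 1 + max(-1, 0) = 1
  height(20) = 1 + max(1, -1) = 2
  height(24) = 1 + max(2, -1) = 3
  height(36) = 1 + max(-1, -1) = 0
  height(27) = 1 + max(3, 0) = 4
Height = 4


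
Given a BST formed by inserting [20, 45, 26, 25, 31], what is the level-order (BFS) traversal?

Tree insertion order: [20, 45, 26, 25, 31]
Tree (level-order array): [20, None, 45, 26, None, 25, 31]
BFS from the root, enqueuing left then right child of each popped node:
  queue [20] -> pop 20, enqueue [45], visited so far: [20]
  queue [45] -> pop 45, enqueue [26], visited so far: [20, 45]
  queue [26] -> pop 26, enqueue [25, 31], visited so far: [20, 45, 26]
  queue [25, 31] -> pop 25, enqueue [none], visited so far: [20, 45, 26, 25]
  queue [31] -> pop 31, enqueue [none], visited so far: [20, 45, 26, 25, 31]
Result: [20, 45, 26, 25, 31]


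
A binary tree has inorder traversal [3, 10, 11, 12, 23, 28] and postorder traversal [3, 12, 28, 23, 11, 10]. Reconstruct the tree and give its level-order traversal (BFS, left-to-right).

Inorder:   [3, 10, 11, 12, 23, 28]
Postorder: [3, 12, 28, 23, 11, 10]
Algorithm: postorder visits root last, so walk postorder right-to-left;
each value is the root of the current inorder slice — split it at that
value, recurse on the right subtree first, then the left.
Recursive splits:
  root=10; inorder splits into left=[3], right=[11, 12, 23, 28]
  root=11; inorder splits into left=[], right=[12, 23, 28]
  root=23; inorder splits into left=[12], right=[28]
  root=28; inorder splits into left=[], right=[]
  root=12; inorder splits into left=[], right=[]
  root=3; inorder splits into left=[], right=[]
Reconstructed level-order: [10, 3, 11, 23, 12, 28]


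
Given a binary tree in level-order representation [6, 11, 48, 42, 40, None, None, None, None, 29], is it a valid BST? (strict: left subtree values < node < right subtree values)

Level-order array: [6, 11, 48, 42, 40, None, None, None, None, 29]
Validate using subtree bounds (lo, hi): at each node, require lo < value < hi,
then recurse left with hi=value and right with lo=value.
Preorder trace (stopping at first violation):
  at node 6 with bounds (-inf, +inf): OK
  at node 11 with bounds (-inf, 6): VIOLATION
Node 11 violates its bound: not (-inf < 11 < 6).
Result: Not a valid BST


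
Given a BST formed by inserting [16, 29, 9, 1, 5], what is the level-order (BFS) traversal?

Tree insertion order: [16, 29, 9, 1, 5]
Tree (level-order array): [16, 9, 29, 1, None, None, None, None, 5]
BFS from the root, enqueuing left then right child of each popped node:
  queue [16] -> pop 16, enqueue [9, 29], visited so far: [16]
  queue [9, 29] -> pop 9, enqueue [1], visited so far: [16, 9]
  queue [29, 1] -> pop 29, enqueue [none], visited so far: [16, 9, 29]
  queue [1] -> pop 1, enqueue [5], visited so far: [16, 9, 29, 1]
  queue [5] -> pop 5, enqueue [none], visited so far: [16, 9, 29, 1, 5]
Result: [16, 9, 29, 1, 5]


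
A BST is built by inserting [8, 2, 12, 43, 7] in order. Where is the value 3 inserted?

Starting tree (level order): [8, 2, 12, None, 7, None, 43]
Insertion path: 8 -> 2 -> 7
Result: insert 3 as left child of 7
Final tree (level order): [8, 2, 12, None, 7, None, 43, 3]


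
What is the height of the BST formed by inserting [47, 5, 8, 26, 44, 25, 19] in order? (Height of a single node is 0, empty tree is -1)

Insertion order: [47, 5, 8, 26, 44, 25, 19]
Tree (level-order array): [47, 5, None, None, 8, None, 26, 25, 44, 19]
Compute height bottom-up (empty subtree = -1):
  height(19) = 1 + max(-1, -1) = 0
  height(25) = 1 + max(0, -1) = 1
  height(44) = 1 + max(-1, -1) = 0
  height(26) = 1 + max(1, 0) = 2
  height(8) = 1 + max(-1, 2) = 3
  height(5) = 1 + max(-1, 3) = 4
  height(47) = 1 + max(4, -1) = 5
Height = 5


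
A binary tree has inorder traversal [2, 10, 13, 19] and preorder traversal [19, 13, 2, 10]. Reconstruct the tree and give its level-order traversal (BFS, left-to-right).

Inorder:  [2, 10, 13, 19]
Preorder: [19, 13, 2, 10]
Algorithm: preorder visits root first, so consume preorder in order;
for each root, split the current inorder slice at that value into
left-subtree inorder and right-subtree inorder, then recurse.
Recursive splits:
  root=19; inorder splits into left=[2, 10, 13], right=[]
  root=13; inorder splits into left=[2, 10], right=[]
  root=2; inorder splits into left=[], right=[10]
  root=10; inorder splits into left=[], right=[]
Reconstructed level-order: [19, 13, 2, 10]


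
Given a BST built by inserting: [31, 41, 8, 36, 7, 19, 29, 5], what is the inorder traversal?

Tree insertion order: [31, 41, 8, 36, 7, 19, 29, 5]
Tree (level-order array): [31, 8, 41, 7, 19, 36, None, 5, None, None, 29]
Inorder traversal: [5, 7, 8, 19, 29, 31, 36, 41]


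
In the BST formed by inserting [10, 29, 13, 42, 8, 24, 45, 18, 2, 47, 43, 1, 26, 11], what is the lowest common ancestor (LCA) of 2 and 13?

Tree insertion order: [10, 29, 13, 42, 8, 24, 45, 18, 2, 47, 43, 1, 26, 11]
Tree (level-order array): [10, 8, 29, 2, None, 13, 42, 1, None, 11, 24, None, 45, None, None, None, None, 18, 26, 43, 47]
In a BST, the LCA of p=2, q=13 is the first node v on the
root-to-leaf path with p <= v <= q (go left if both < v, right if both > v).
Walk from root:
  at 10: 2 <= 10 <= 13, this is the LCA
LCA = 10


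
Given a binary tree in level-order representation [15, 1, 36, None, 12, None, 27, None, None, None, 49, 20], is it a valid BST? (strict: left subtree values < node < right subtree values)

Level-order array: [15, 1, 36, None, 12, None, 27, None, None, None, 49, 20]
Validate using subtree bounds (lo, hi): at each node, require lo < value < hi,
then recurse left with hi=value and right with lo=value.
Preorder trace (stopping at first violation):
  at node 15 with bounds (-inf, +inf): OK
  at node 1 with bounds (-inf, 15): OK
  at node 12 with bounds (1, 15): OK
  at node 36 with bounds (15, +inf): OK
  at node 27 with bounds (36, +inf): VIOLATION
Node 27 violates its bound: not (36 < 27 < +inf).
Result: Not a valid BST


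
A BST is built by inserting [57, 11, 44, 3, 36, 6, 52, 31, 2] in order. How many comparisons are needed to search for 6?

Search path for 6: 57 -> 11 -> 3 -> 6
Found: True
Comparisons: 4


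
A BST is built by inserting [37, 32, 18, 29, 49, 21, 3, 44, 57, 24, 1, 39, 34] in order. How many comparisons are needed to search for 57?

Search path for 57: 37 -> 49 -> 57
Found: True
Comparisons: 3


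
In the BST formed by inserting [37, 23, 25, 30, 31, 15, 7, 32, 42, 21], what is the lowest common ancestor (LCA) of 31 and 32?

Tree insertion order: [37, 23, 25, 30, 31, 15, 7, 32, 42, 21]
Tree (level-order array): [37, 23, 42, 15, 25, None, None, 7, 21, None, 30, None, None, None, None, None, 31, None, 32]
In a BST, the LCA of p=31, q=32 is the first node v on the
root-to-leaf path with p <= v <= q (go left if both < v, right if both > v).
Walk from root:
  at 37: both 31 and 32 < 37, go left
  at 23: both 31 and 32 > 23, go right
  at 25: both 31 and 32 > 25, go right
  at 30: both 31 and 32 > 30, go right
  at 31: 31 <= 31 <= 32, this is the LCA
LCA = 31


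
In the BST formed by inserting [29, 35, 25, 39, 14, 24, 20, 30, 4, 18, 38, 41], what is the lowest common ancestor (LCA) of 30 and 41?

Tree insertion order: [29, 35, 25, 39, 14, 24, 20, 30, 4, 18, 38, 41]
Tree (level-order array): [29, 25, 35, 14, None, 30, 39, 4, 24, None, None, 38, 41, None, None, 20, None, None, None, None, None, 18]
In a BST, the LCA of p=30, q=41 is the first node v on the
root-to-leaf path with p <= v <= q (go left if both < v, right if both > v).
Walk from root:
  at 29: both 30 and 41 > 29, go right
  at 35: 30 <= 35 <= 41, this is the LCA
LCA = 35


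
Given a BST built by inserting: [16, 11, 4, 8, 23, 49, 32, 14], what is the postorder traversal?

Tree insertion order: [16, 11, 4, 8, 23, 49, 32, 14]
Tree (level-order array): [16, 11, 23, 4, 14, None, 49, None, 8, None, None, 32]
Postorder traversal: [8, 4, 14, 11, 32, 49, 23, 16]


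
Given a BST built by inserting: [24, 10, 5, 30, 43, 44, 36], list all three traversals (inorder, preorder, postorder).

Tree insertion order: [24, 10, 5, 30, 43, 44, 36]
Tree (level-order array): [24, 10, 30, 5, None, None, 43, None, None, 36, 44]
Inorder (L, root, R): [5, 10, 24, 30, 36, 43, 44]
Preorder (root, L, R): [24, 10, 5, 30, 43, 36, 44]
Postorder (L, R, root): [5, 10, 36, 44, 43, 30, 24]


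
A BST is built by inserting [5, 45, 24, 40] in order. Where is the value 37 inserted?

Starting tree (level order): [5, None, 45, 24, None, None, 40]
Insertion path: 5 -> 45 -> 24 -> 40
Result: insert 37 as left child of 40
Final tree (level order): [5, None, 45, 24, None, None, 40, 37]


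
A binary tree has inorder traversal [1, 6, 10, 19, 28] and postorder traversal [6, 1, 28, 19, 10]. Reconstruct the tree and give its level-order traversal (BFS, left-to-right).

Inorder:   [1, 6, 10, 19, 28]
Postorder: [6, 1, 28, 19, 10]
Algorithm: postorder visits root last, so walk postorder right-to-left;
each value is the root of the current inorder slice — split it at that
value, recurse on the right subtree first, then the left.
Recursive splits:
  root=10; inorder splits into left=[1, 6], right=[19, 28]
  root=19; inorder splits into left=[], right=[28]
  root=28; inorder splits into left=[], right=[]
  root=1; inorder splits into left=[], right=[6]
  root=6; inorder splits into left=[], right=[]
Reconstructed level-order: [10, 1, 19, 6, 28]


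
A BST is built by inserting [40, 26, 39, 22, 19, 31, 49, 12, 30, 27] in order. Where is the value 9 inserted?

Starting tree (level order): [40, 26, 49, 22, 39, None, None, 19, None, 31, None, 12, None, 30, None, None, None, 27]
Insertion path: 40 -> 26 -> 22 -> 19 -> 12
Result: insert 9 as left child of 12
Final tree (level order): [40, 26, 49, 22, 39, None, None, 19, None, 31, None, 12, None, 30, None, 9, None, 27]


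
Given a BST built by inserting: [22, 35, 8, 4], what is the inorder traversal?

Tree insertion order: [22, 35, 8, 4]
Tree (level-order array): [22, 8, 35, 4]
Inorder traversal: [4, 8, 22, 35]


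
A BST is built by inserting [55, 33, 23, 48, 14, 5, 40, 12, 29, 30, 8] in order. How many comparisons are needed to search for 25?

Search path for 25: 55 -> 33 -> 23 -> 29
Found: False
Comparisons: 4


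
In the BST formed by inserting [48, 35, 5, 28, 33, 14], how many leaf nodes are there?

Tree built from: [48, 35, 5, 28, 33, 14]
Tree (level-order array): [48, 35, None, 5, None, None, 28, 14, 33]
Rule: A leaf has 0 children.
Per-node child counts:
  node 48: 1 child(ren)
  node 35: 1 child(ren)
  node 5: 1 child(ren)
  node 28: 2 child(ren)
  node 14: 0 child(ren)
  node 33: 0 child(ren)
Matching nodes: [14, 33]
Count of leaf nodes: 2


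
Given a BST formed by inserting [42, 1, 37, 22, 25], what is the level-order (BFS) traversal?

Tree insertion order: [42, 1, 37, 22, 25]
Tree (level-order array): [42, 1, None, None, 37, 22, None, None, 25]
BFS from the root, enqueuing left then right child of each popped node:
  queue [42] -> pop 42, enqueue [1], visited so far: [42]
  queue [1] -> pop 1, enqueue [37], visited so far: [42, 1]
  queue [37] -> pop 37, enqueue [22], visited so far: [42, 1, 37]
  queue [22] -> pop 22, enqueue [25], visited so far: [42, 1, 37, 22]
  queue [25] -> pop 25, enqueue [none], visited so far: [42, 1, 37, 22, 25]
Result: [42, 1, 37, 22, 25]


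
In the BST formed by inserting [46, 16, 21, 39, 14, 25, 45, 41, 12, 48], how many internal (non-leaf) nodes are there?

Tree built from: [46, 16, 21, 39, 14, 25, 45, 41, 12, 48]
Tree (level-order array): [46, 16, 48, 14, 21, None, None, 12, None, None, 39, None, None, 25, 45, None, None, 41]
Rule: An internal node has at least one child.
Per-node child counts:
  node 46: 2 child(ren)
  node 16: 2 child(ren)
  node 14: 1 child(ren)
  node 12: 0 child(ren)
  node 21: 1 child(ren)
  node 39: 2 child(ren)
  node 25: 0 child(ren)
  node 45: 1 child(ren)
  node 41: 0 child(ren)
  node 48: 0 child(ren)
Matching nodes: [46, 16, 14, 21, 39, 45]
Count of internal (non-leaf) nodes: 6


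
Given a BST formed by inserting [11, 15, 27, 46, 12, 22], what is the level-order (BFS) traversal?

Tree insertion order: [11, 15, 27, 46, 12, 22]
Tree (level-order array): [11, None, 15, 12, 27, None, None, 22, 46]
BFS from the root, enqueuing left then right child of each popped node:
  queue [11] -> pop 11, enqueue [15], visited so far: [11]
  queue [15] -> pop 15, enqueue [12, 27], visited so far: [11, 15]
  queue [12, 27] -> pop 12, enqueue [none], visited so far: [11, 15, 12]
  queue [27] -> pop 27, enqueue [22, 46], visited so far: [11, 15, 12, 27]
  queue [22, 46] -> pop 22, enqueue [none], visited so far: [11, 15, 12, 27, 22]
  queue [46] -> pop 46, enqueue [none], visited so far: [11, 15, 12, 27, 22, 46]
Result: [11, 15, 12, 27, 22, 46]


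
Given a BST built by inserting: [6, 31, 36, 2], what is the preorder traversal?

Tree insertion order: [6, 31, 36, 2]
Tree (level-order array): [6, 2, 31, None, None, None, 36]
Preorder traversal: [6, 2, 31, 36]


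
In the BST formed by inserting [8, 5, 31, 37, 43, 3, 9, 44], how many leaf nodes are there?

Tree built from: [8, 5, 31, 37, 43, 3, 9, 44]
Tree (level-order array): [8, 5, 31, 3, None, 9, 37, None, None, None, None, None, 43, None, 44]
Rule: A leaf has 0 children.
Per-node child counts:
  node 8: 2 child(ren)
  node 5: 1 child(ren)
  node 3: 0 child(ren)
  node 31: 2 child(ren)
  node 9: 0 child(ren)
  node 37: 1 child(ren)
  node 43: 1 child(ren)
  node 44: 0 child(ren)
Matching nodes: [3, 9, 44]
Count of leaf nodes: 3


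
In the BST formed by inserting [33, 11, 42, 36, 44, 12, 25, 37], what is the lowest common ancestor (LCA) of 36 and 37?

Tree insertion order: [33, 11, 42, 36, 44, 12, 25, 37]
Tree (level-order array): [33, 11, 42, None, 12, 36, 44, None, 25, None, 37]
In a BST, the LCA of p=36, q=37 is the first node v on the
root-to-leaf path with p <= v <= q (go left if both < v, right if both > v).
Walk from root:
  at 33: both 36 and 37 > 33, go right
  at 42: both 36 and 37 < 42, go left
  at 36: 36 <= 36 <= 37, this is the LCA
LCA = 36


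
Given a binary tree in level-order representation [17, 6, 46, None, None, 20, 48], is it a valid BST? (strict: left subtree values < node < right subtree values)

Level-order array: [17, 6, 46, None, None, 20, 48]
Validate using subtree bounds (lo, hi): at each node, require lo < value < hi,
then recurse left with hi=value and right with lo=value.
Preorder trace (stopping at first violation):
  at node 17 with bounds (-inf, +inf): OK
  at node 6 with bounds (-inf, 17): OK
  at node 46 with bounds (17, +inf): OK
  at node 20 with bounds (17, 46): OK
  at node 48 with bounds (46, +inf): OK
No violation found at any node.
Result: Valid BST


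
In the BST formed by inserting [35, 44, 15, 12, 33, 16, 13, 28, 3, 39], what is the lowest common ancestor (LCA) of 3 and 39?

Tree insertion order: [35, 44, 15, 12, 33, 16, 13, 28, 3, 39]
Tree (level-order array): [35, 15, 44, 12, 33, 39, None, 3, 13, 16, None, None, None, None, None, None, None, None, 28]
In a BST, the LCA of p=3, q=39 is the first node v on the
root-to-leaf path with p <= v <= q (go left if both < v, right if both > v).
Walk from root:
  at 35: 3 <= 35 <= 39, this is the LCA
LCA = 35


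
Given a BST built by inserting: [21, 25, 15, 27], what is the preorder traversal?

Tree insertion order: [21, 25, 15, 27]
Tree (level-order array): [21, 15, 25, None, None, None, 27]
Preorder traversal: [21, 15, 25, 27]


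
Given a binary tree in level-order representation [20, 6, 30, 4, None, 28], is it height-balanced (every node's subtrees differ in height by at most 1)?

Tree (level-order array): [20, 6, 30, 4, None, 28]
Definition: a tree is height-balanced if, at every node, |h(left) - h(right)| <= 1 (empty subtree has height -1).
Bottom-up per-node check:
  node 4: h_left=-1, h_right=-1, diff=0 [OK], height=0
  node 6: h_left=0, h_right=-1, diff=1 [OK], height=1
  node 28: h_left=-1, h_right=-1, diff=0 [OK], height=0
  node 30: h_left=0, h_right=-1, diff=1 [OK], height=1
  node 20: h_left=1, h_right=1, diff=0 [OK], height=2
All nodes satisfy the balance condition.
Result: Balanced


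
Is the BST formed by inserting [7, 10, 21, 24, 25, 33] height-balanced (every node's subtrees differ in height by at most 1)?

Tree (level-order array): [7, None, 10, None, 21, None, 24, None, 25, None, 33]
Definition: a tree is height-balanced if, at every node, |h(left) - h(right)| <= 1 (empty subtree has height -1).
Bottom-up per-node check:
  node 33: h_left=-1, h_right=-1, diff=0 [OK], height=0
  node 25: h_left=-1, h_right=0, diff=1 [OK], height=1
  node 24: h_left=-1, h_right=1, diff=2 [FAIL (|-1-1|=2 > 1)], height=2
  node 21: h_left=-1, h_right=2, diff=3 [FAIL (|-1-2|=3 > 1)], height=3
  node 10: h_left=-1, h_right=3, diff=4 [FAIL (|-1-3|=4 > 1)], height=4
  node 7: h_left=-1, h_right=4, diff=5 [FAIL (|-1-4|=5 > 1)], height=5
Node 24 violates the condition: |-1 - 1| = 2 > 1.
Result: Not balanced


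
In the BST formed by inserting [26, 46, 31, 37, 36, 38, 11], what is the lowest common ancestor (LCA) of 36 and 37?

Tree insertion order: [26, 46, 31, 37, 36, 38, 11]
Tree (level-order array): [26, 11, 46, None, None, 31, None, None, 37, 36, 38]
In a BST, the LCA of p=36, q=37 is the first node v on the
root-to-leaf path with p <= v <= q (go left if both < v, right if both > v).
Walk from root:
  at 26: both 36 and 37 > 26, go right
  at 46: both 36 and 37 < 46, go left
  at 31: both 36 and 37 > 31, go right
  at 37: 36 <= 37 <= 37, this is the LCA
LCA = 37


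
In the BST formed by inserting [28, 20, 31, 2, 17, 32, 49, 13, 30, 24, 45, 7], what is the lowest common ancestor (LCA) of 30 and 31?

Tree insertion order: [28, 20, 31, 2, 17, 32, 49, 13, 30, 24, 45, 7]
Tree (level-order array): [28, 20, 31, 2, 24, 30, 32, None, 17, None, None, None, None, None, 49, 13, None, 45, None, 7]
In a BST, the LCA of p=30, q=31 is the first node v on the
root-to-leaf path with p <= v <= q (go left if both < v, right if both > v).
Walk from root:
  at 28: both 30 and 31 > 28, go right
  at 31: 30 <= 31 <= 31, this is the LCA
LCA = 31


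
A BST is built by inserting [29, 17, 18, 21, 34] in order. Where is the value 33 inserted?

Starting tree (level order): [29, 17, 34, None, 18, None, None, None, 21]
Insertion path: 29 -> 34
Result: insert 33 as left child of 34
Final tree (level order): [29, 17, 34, None, 18, 33, None, None, 21]


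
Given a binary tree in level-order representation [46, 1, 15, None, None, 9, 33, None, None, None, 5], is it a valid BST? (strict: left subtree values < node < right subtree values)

Level-order array: [46, 1, 15, None, None, 9, 33, None, None, None, 5]
Validate using subtree bounds (lo, hi): at each node, require lo < value < hi,
then recurse left with hi=value and right with lo=value.
Preorder trace (stopping at first violation):
  at node 46 with bounds (-inf, +inf): OK
  at node 1 with bounds (-inf, 46): OK
  at node 15 with bounds (46, +inf): VIOLATION
Node 15 violates its bound: not (46 < 15 < +inf).
Result: Not a valid BST


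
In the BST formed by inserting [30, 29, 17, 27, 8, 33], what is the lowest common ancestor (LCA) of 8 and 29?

Tree insertion order: [30, 29, 17, 27, 8, 33]
Tree (level-order array): [30, 29, 33, 17, None, None, None, 8, 27]
In a BST, the LCA of p=8, q=29 is the first node v on the
root-to-leaf path with p <= v <= q (go left if both < v, right if both > v).
Walk from root:
  at 30: both 8 and 29 < 30, go left
  at 29: 8 <= 29 <= 29, this is the LCA
LCA = 29


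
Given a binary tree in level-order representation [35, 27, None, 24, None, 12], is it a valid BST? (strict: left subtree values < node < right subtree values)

Level-order array: [35, 27, None, 24, None, 12]
Validate using subtree bounds (lo, hi): at each node, require lo < value < hi,
then recurse left with hi=value and right with lo=value.
Preorder trace (stopping at first violation):
  at node 35 with bounds (-inf, +inf): OK
  at node 27 with bounds (-inf, 35): OK
  at node 24 with bounds (-inf, 27): OK
  at node 12 with bounds (-inf, 24): OK
No violation found at any node.
Result: Valid BST


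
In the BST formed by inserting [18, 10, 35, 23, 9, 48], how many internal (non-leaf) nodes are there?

Tree built from: [18, 10, 35, 23, 9, 48]
Tree (level-order array): [18, 10, 35, 9, None, 23, 48]
Rule: An internal node has at least one child.
Per-node child counts:
  node 18: 2 child(ren)
  node 10: 1 child(ren)
  node 9: 0 child(ren)
  node 35: 2 child(ren)
  node 23: 0 child(ren)
  node 48: 0 child(ren)
Matching nodes: [18, 10, 35]
Count of internal (non-leaf) nodes: 3


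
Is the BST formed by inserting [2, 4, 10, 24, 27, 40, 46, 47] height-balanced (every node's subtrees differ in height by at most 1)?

Tree (level-order array): [2, None, 4, None, 10, None, 24, None, 27, None, 40, None, 46, None, 47]
Definition: a tree is height-balanced if, at every node, |h(left) - h(right)| <= 1 (empty subtree has height -1).
Bottom-up per-node check:
  node 47: h_left=-1, h_right=-1, diff=0 [OK], height=0
  node 46: h_left=-1, h_right=0, diff=1 [OK], height=1
  node 40: h_left=-1, h_right=1, diff=2 [FAIL (|-1-1|=2 > 1)], height=2
  node 27: h_left=-1, h_right=2, diff=3 [FAIL (|-1-2|=3 > 1)], height=3
  node 24: h_left=-1, h_right=3, diff=4 [FAIL (|-1-3|=4 > 1)], height=4
  node 10: h_left=-1, h_right=4, diff=5 [FAIL (|-1-4|=5 > 1)], height=5
  node 4: h_left=-1, h_right=5, diff=6 [FAIL (|-1-5|=6 > 1)], height=6
  node 2: h_left=-1, h_right=6, diff=7 [FAIL (|-1-6|=7 > 1)], height=7
Node 40 violates the condition: |-1 - 1| = 2 > 1.
Result: Not balanced


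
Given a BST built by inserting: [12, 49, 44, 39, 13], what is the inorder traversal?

Tree insertion order: [12, 49, 44, 39, 13]
Tree (level-order array): [12, None, 49, 44, None, 39, None, 13]
Inorder traversal: [12, 13, 39, 44, 49]


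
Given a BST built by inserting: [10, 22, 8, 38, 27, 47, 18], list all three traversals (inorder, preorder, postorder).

Tree insertion order: [10, 22, 8, 38, 27, 47, 18]
Tree (level-order array): [10, 8, 22, None, None, 18, 38, None, None, 27, 47]
Inorder (L, root, R): [8, 10, 18, 22, 27, 38, 47]
Preorder (root, L, R): [10, 8, 22, 18, 38, 27, 47]
Postorder (L, R, root): [8, 18, 27, 47, 38, 22, 10]


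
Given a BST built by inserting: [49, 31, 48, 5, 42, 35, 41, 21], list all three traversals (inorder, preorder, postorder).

Tree insertion order: [49, 31, 48, 5, 42, 35, 41, 21]
Tree (level-order array): [49, 31, None, 5, 48, None, 21, 42, None, None, None, 35, None, None, 41]
Inorder (L, root, R): [5, 21, 31, 35, 41, 42, 48, 49]
Preorder (root, L, R): [49, 31, 5, 21, 48, 42, 35, 41]
Postorder (L, R, root): [21, 5, 41, 35, 42, 48, 31, 49]


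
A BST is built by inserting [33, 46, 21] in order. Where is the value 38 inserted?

Starting tree (level order): [33, 21, 46]
Insertion path: 33 -> 46
Result: insert 38 as left child of 46
Final tree (level order): [33, 21, 46, None, None, 38]


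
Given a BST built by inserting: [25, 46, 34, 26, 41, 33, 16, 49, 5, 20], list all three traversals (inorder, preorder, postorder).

Tree insertion order: [25, 46, 34, 26, 41, 33, 16, 49, 5, 20]
Tree (level-order array): [25, 16, 46, 5, 20, 34, 49, None, None, None, None, 26, 41, None, None, None, 33]
Inorder (L, root, R): [5, 16, 20, 25, 26, 33, 34, 41, 46, 49]
Preorder (root, L, R): [25, 16, 5, 20, 46, 34, 26, 33, 41, 49]
Postorder (L, R, root): [5, 20, 16, 33, 26, 41, 34, 49, 46, 25]


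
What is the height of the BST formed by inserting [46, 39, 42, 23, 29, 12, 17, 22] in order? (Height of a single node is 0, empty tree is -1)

Insertion order: [46, 39, 42, 23, 29, 12, 17, 22]
Tree (level-order array): [46, 39, None, 23, 42, 12, 29, None, None, None, 17, None, None, None, 22]
Compute height bottom-up (empty subtree = -1):
  height(22) = 1 + max(-1, -1) = 0
  height(17) = 1 + max(-1, 0) = 1
  height(12) = 1 + max(-1, 1) = 2
  height(29) = 1 + max(-1, -1) = 0
  height(23) = 1 + max(2, 0) = 3
  height(42) = 1 + max(-1, -1) = 0
  height(39) = 1 + max(3, 0) = 4
  height(46) = 1 + max(4, -1) = 5
Height = 5


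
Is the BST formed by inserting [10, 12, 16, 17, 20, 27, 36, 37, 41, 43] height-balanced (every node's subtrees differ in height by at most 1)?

Tree (level-order array): [10, None, 12, None, 16, None, 17, None, 20, None, 27, None, 36, None, 37, None, 41, None, 43]
Definition: a tree is height-balanced if, at every node, |h(left) - h(right)| <= 1 (empty subtree has height -1).
Bottom-up per-node check:
  node 43: h_left=-1, h_right=-1, diff=0 [OK], height=0
  node 41: h_left=-1, h_right=0, diff=1 [OK], height=1
  node 37: h_left=-1, h_right=1, diff=2 [FAIL (|-1-1|=2 > 1)], height=2
  node 36: h_left=-1, h_right=2, diff=3 [FAIL (|-1-2|=3 > 1)], height=3
  node 27: h_left=-1, h_right=3, diff=4 [FAIL (|-1-3|=4 > 1)], height=4
  node 20: h_left=-1, h_right=4, diff=5 [FAIL (|-1-4|=5 > 1)], height=5
  node 17: h_left=-1, h_right=5, diff=6 [FAIL (|-1-5|=6 > 1)], height=6
  node 16: h_left=-1, h_right=6, diff=7 [FAIL (|-1-6|=7 > 1)], height=7
  node 12: h_left=-1, h_right=7, diff=8 [FAIL (|-1-7|=8 > 1)], height=8
  node 10: h_left=-1, h_right=8, diff=9 [FAIL (|-1-8|=9 > 1)], height=9
Node 37 violates the condition: |-1 - 1| = 2 > 1.
Result: Not balanced


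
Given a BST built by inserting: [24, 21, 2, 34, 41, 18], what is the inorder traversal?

Tree insertion order: [24, 21, 2, 34, 41, 18]
Tree (level-order array): [24, 21, 34, 2, None, None, 41, None, 18]
Inorder traversal: [2, 18, 21, 24, 34, 41]


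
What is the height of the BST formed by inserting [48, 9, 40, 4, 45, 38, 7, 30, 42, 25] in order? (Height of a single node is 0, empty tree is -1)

Insertion order: [48, 9, 40, 4, 45, 38, 7, 30, 42, 25]
Tree (level-order array): [48, 9, None, 4, 40, None, 7, 38, 45, None, None, 30, None, 42, None, 25]
Compute height bottom-up (empty subtree = -1):
  height(7) = 1 + max(-1, -1) = 0
  height(4) = 1 + max(-1, 0) = 1
  height(25) = 1 + max(-1, -1) = 0
  height(30) = 1 + max(0, -1) = 1
  height(38) = 1 + max(1, -1) = 2
  height(42) = 1 + max(-1, -1) = 0
  height(45) = 1 + max(0, -1) = 1
  height(40) = 1 + max(2, 1) = 3
  height(9) = 1 + max(1, 3) = 4
  height(48) = 1 + max(4, -1) = 5
Height = 5


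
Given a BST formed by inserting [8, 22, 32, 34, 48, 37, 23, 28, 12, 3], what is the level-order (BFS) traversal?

Tree insertion order: [8, 22, 32, 34, 48, 37, 23, 28, 12, 3]
Tree (level-order array): [8, 3, 22, None, None, 12, 32, None, None, 23, 34, None, 28, None, 48, None, None, 37]
BFS from the root, enqueuing left then right child of each popped node:
  queue [8] -> pop 8, enqueue [3, 22], visited so far: [8]
  queue [3, 22] -> pop 3, enqueue [none], visited so far: [8, 3]
  queue [22] -> pop 22, enqueue [12, 32], visited so far: [8, 3, 22]
  queue [12, 32] -> pop 12, enqueue [none], visited so far: [8, 3, 22, 12]
  queue [32] -> pop 32, enqueue [23, 34], visited so far: [8, 3, 22, 12, 32]
  queue [23, 34] -> pop 23, enqueue [28], visited so far: [8, 3, 22, 12, 32, 23]
  queue [34, 28] -> pop 34, enqueue [48], visited so far: [8, 3, 22, 12, 32, 23, 34]
  queue [28, 48] -> pop 28, enqueue [none], visited so far: [8, 3, 22, 12, 32, 23, 34, 28]
  queue [48] -> pop 48, enqueue [37], visited so far: [8, 3, 22, 12, 32, 23, 34, 28, 48]
  queue [37] -> pop 37, enqueue [none], visited so far: [8, 3, 22, 12, 32, 23, 34, 28, 48, 37]
Result: [8, 3, 22, 12, 32, 23, 34, 28, 48, 37]


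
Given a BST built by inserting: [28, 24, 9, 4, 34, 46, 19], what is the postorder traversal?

Tree insertion order: [28, 24, 9, 4, 34, 46, 19]
Tree (level-order array): [28, 24, 34, 9, None, None, 46, 4, 19]
Postorder traversal: [4, 19, 9, 24, 46, 34, 28]


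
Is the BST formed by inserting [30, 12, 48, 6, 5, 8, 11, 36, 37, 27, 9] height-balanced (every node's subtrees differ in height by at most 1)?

Tree (level-order array): [30, 12, 48, 6, 27, 36, None, 5, 8, None, None, None, 37, None, None, None, 11, None, None, 9]
Definition: a tree is height-balanced if, at every node, |h(left) - h(right)| <= 1 (empty subtree has height -1).
Bottom-up per-node check:
  node 5: h_left=-1, h_right=-1, diff=0 [OK], height=0
  node 9: h_left=-1, h_right=-1, diff=0 [OK], height=0
  node 11: h_left=0, h_right=-1, diff=1 [OK], height=1
  node 8: h_left=-1, h_right=1, diff=2 [FAIL (|-1-1|=2 > 1)], height=2
  node 6: h_left=0, h_right=2, diff=2 [FAIL (|0-2|=2 > 1)], height=3
  node 27: h_left=-1, h_right=-1, diff=0 [OK], height=0
  node 12: h_left=3, h_right=0, diff=3 [FAIL (|3-0|=3 > 1)], height=4
  node 37: h_left=-1, h_right=-1, diff=0 [OK], height=0
  node 36: h_left=-1, h_right=0, diff=1 [OK], height=1
  node 48: h_left=1, h_right=-1, diff=2 [FAIL (|1--1|=2 > 1)], height=2
  node 30: h_left=4, h_right=2, diff=2 [FAIL (|4-2|=2 > 1)], height=5
Node 8 violates the condition: |-1 - 1| = 2 > 1.
Result: Not balanced


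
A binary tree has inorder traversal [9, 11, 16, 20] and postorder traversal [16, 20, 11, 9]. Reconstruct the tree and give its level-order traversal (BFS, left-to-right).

Inorder:   [9, 11, 16, 20]
Postorder: [16, 20, 11, 9]
Algorithm: postorder visits root last, so walk postorder right-to-left;
each value is the root of the current inorder slice — split it at that
value, recurse on the right subtree first, then the left.
Recursive splits:
  root=9; inorder splits into left=[], right=[11, 16, 20]
  root=11; inorder splits into left=[], right=[16, 20]
  root=20; inorder splits into left=[16], right=[]
  root=16; inorder splits into left=[], right=[]
Reconstructed level-order: [9, 11, 20, 16]


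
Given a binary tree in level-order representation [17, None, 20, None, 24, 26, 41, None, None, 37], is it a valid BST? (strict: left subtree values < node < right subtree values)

Level-order array: [17, None, 20, None, 24, 26, 41, None, None, 37]
Validate using subtree bounds (lo, hi): at each node, require lo < value < hi,
then recurse left with hi=value and right with lo=value.
Preorder trace (stopping at first violation):
  at node 17 with bounds (-inf, +inf): OK
  at node 20 with bounds (17, +inf): OK
  at node 24 with bounds (20, +inf): OK
  at node 26 with bounds (20, 24): VIOLATION
Node 26 violates its bound: not (20 < 26 < 24).
Result: Not a valid BST


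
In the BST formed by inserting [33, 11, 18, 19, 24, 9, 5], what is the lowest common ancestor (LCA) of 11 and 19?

Tree insertion order: [33, 11, 18, 19, 24, 9, 5]
Tree (level-order array): [33, 11, None, 9, 18, 5, None, None, 19, None, None, None, 24]
In a BST, the LCA of p=11, q=19 is the first node v on the
root-to-leaf path with p <= v <= q (go left if both < v, right if both > v).
Walk from root:
  at 33: both 11 and 19 < 33, go left
  at 11: 11 <= 11 <= 19, this is the LCA
LCA = 11


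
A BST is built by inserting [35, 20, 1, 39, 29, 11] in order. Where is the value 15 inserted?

Starting tree (level order): [35, 20, 39, 1, 29, None, None, None, 11]
Insertion path: 35 -> 20 -> 1 -> 11
Result: insert 15 as right child of 11
Final tree (level order): [35, 20, 39, 1, 29, None, None, None, 11, None, None, None, 15]


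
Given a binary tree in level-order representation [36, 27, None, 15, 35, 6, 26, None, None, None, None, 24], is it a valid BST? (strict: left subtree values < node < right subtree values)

Level-order array: [36, 27, None, 15, 35, 6, 26, None, None, None, None, 24]
Validate using subtree bounds (lo, hi): at each node, require lo < value < hi,
then recurse left with hi=value and right with lo=value.
Preorder trace (stopping at first violation):
  at node 36 with bounds (-inf, +inf): OK
  at node 27 with bounds (-inf, 36): OK
  at node 15 with bounds (-inf, 27): OK
  at node 6 with bounds (-inf, 15): OK
  at node 26 with bounds (15, 27): OK
  at node 24 with bounds (15, 26): OK
  at node 35 with bounds (27, 36): OK
No violation found at any node.
Result: Valid BST


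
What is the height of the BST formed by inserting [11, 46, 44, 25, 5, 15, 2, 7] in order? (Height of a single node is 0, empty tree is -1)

Insertion order: [11, 46, 44, 25, 5, 15, 2, 7]
Tree (level-order array): [11, 5, 46, 2, 7, 44, None, None, None, None, None, 25, None, 15]
Compute height bottom-up (empty subtree = -1):
  height(2) = 1 + max(-1, -1) = 0
  height(7) = 1 + max(-1, -1) = 0
  height(5) = 1 + max(0, 0) = 1
  height(15) = 1 + max(-1, -1) = 0
  height(25) = 1 + max(0, -1) = 1
  height(44) = 1 + max(1, -1) = 2
  height(46) = 1 + max(2, -1) = 3
  height(11) = 1 + max(1, 3) = 4
Height = 4


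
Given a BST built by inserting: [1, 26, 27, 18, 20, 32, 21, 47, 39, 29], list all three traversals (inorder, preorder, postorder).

Tree insertion order: [1, 26, 27, 18, 20, 32, 21, 47, 39, 29]
Tree (level-order array): [1, None, 26, 18, 27, None, 20, None, 32, None, 21, 29, 47, None, None, None, None, 39]
Inorder (L, root, R): [1, 18, 20, 21, 26, 27, 29, 32, 39, 47]
Preorder (root, L, R): [1, 26, 18, 20, 21, 27, 32, 29, 47, 39]
Postorder (L, R, root): [21, 20, 18, 29, 39, 47, 32, 27, 26, 1]


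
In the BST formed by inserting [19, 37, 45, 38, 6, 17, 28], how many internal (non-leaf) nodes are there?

Tree built from: [19, 37, 45, 38, 6, 17, 28]
Tree (level-order array): [19, 6, 37, None, 17, 28, 45, None, None, None, None, 38]
Rule: An internal node has at least one child.
Per-node child counts:
  node 19: 2 child(ren)
  node 6: 1 child(ren)
  node 17: 0 child(ren)
  node 37: 2 child(ren)
  node 28: 0 child(ren)
  node 45: 1 child(ren)
  node 38: 0 child(ren)
Matching nodes: [19, 6, 37, 45]
Count of internal (non-leaf) nodes: 4


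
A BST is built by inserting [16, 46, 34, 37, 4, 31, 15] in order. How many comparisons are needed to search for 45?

Search path for 45: 16 -> 46 -> 34 -> 37
Found: False
Comparisons: 4


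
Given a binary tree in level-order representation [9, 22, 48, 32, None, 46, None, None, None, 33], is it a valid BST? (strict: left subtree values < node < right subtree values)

Level-order array: [9, 22, 48, 32, None, 46, None, None, None, 33]
Validate using subtree bounds (lo, hi): at each node, require lo < value < hi,
then recurse left with hi=value and right with lo=value.
Preorder trace (stopping at first violation):
  at node 9 with bounds (-inf, +inf): OK
  at node 22 with bounds (-inf, 9): VIOLATION
Node 22 violates its bound: not (-inf < 22 < 9).
Result: Not a valid BST
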